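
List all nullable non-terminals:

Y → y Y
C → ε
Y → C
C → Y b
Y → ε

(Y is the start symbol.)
{ 'C', 'Y' }

ε-productions: C → ε, Y → ε
So C, Y are immediately nullable.
Every non-terminal is now nullable.
Nullable = { 'C', 'Y' }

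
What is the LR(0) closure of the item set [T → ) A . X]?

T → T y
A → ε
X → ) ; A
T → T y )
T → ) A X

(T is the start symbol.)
To compute CLOSURE, for each item [A → α.Bβ] where B is a non-terminal, add [B → .γ] for all productions B → γ; repeat for the newly added items until nothing changes.

Start with: [T → ) A . X]
  [T → ) A . X] has the dot before X: add [X → . ) ; A]
No further items can be added.

CLOSURE = { [T → ) A . X], [X → . ) ; A] }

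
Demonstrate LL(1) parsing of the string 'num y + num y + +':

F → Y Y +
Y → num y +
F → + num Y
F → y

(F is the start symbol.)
Stack is shown with the top on the left.

Stack          Input                Action
------------------------------------------
F $            num y + num y + + $  output F → Y Y +
Y Y + $        num y + num y + + $  output Y → num y +
num y + Y + $  num y + num y + + $  match 'num'
y + Y + $      y + num y + + $      match 'y'
+ Y + $        + num y + + $        match '+'
Y + $          num y + + $          output Y → num y +
num y + + $    num y + + $          match 'num'
y + + $        y + + $              match 'y'
+ + $          + + $                match '+'
+ $            + $                  match '+'
$              $                    accept

The string is accepted.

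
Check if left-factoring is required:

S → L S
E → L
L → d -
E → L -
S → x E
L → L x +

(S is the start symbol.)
Left-factoring is needed when two productions for the same non-terminal
share a common prefix on the right-hand side.

Productions for S:
  S → L S
  S → x E
Productions for E:
  E → L
  E → L -
Productions for L:
  L → d -
  L → L x +

Found common prefix 'L' in productions for E

Answer: Yes, E has productions with common prefix 'L'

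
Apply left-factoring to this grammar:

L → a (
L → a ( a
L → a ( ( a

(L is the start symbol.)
L → a ( L'
L' → ε
L' → a
L' → ( a

Left-factoring transforms A → αβ₁ | αβ₂ into A → αA' and A' → β₁ | β₂
(α is the longest common prefix among the alternatives). Repeat until
no nonterminal has two alternatives with a common prefix.

Round 1: L has alternatives sharing prefix 'a ('. Introduce L': L → a ( L'
  Add: L' → ε
  Add: L' → a
  Add: L' → ( a

No remaining common prefixes — done.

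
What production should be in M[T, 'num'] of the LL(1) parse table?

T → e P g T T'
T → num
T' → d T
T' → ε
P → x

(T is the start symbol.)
To find M[T, 'num'], we find productions for T where 'num' is in the predict set (PREDICT(N → α) = (FIRST(α) \ {ε}) ∪ (FOLLOW(N) if α ⇒* ε)).

T → e P g T T': PREDICT = { 'e' }
T → num: PREDICT = { 'num' }
  'num' is in predict set, so this production goes in M[T, 'num']

M[T, 'num'] = T → num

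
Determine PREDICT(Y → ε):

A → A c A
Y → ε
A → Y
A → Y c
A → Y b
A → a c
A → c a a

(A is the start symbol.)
{ $, 'b', 'c' }

PREDICT(Y → ε) = (FIRST(RHS) \ {ε}) ∪ (FOLLOW(Y) if ε ∈ FIRST(RHS), i.e. RHS ⇒* ε)
The right-hand side is ε (FIRST(ε) = { ε }), so the predict set is FOLLOW(Y) = { $, 'b', 'c' }
PREDICT(Y → ε) = { $, 'b', 'c' }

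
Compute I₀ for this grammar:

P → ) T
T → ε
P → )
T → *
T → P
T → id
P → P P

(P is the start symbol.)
First, augment the grammar with P' → P
I₀ = CLOSURE({ [P' → . P] }):
  [P' → . P] has the dot before P: add [P → . ) T], [P → . )], [P → . P P]
No further items can be added.

I₀ = { [P → . ) T], [P → . )], [P → . P P], [P' → . P] }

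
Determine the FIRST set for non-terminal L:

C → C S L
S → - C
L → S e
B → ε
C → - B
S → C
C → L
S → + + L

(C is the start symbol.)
{ '+', '-' }

FIRST sets of the other non-terminals involved (by the same procedure, iterated to a fixed point):
  FIRST(S) = { '+', '-' }

From L → S e:
  - S is a non-terminal: add FIRST(S) \ {ε} = { '+', '-' }
    S is not nullable, so stop

Collecting: FIRST(L) = { '+', '-' }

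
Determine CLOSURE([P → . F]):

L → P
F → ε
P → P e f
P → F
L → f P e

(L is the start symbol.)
{ [F → .], [P → . F] }

Start with: [P → . F]
  [P → . F] has the dot before F: add [F → .]
No further items can be added.

CLOSURE = { [F → .], [P → . F] }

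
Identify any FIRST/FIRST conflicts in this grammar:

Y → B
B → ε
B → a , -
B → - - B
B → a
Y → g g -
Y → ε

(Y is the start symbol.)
A FIRST/FIRST conflict occurs when two productions N → α and N → β for the same non-terminal have FIRST(α) ∩ FIRST(β) ≠ ∅ (with ε ∈ FIRST of a nullable right-hand side, so two nullable alternatives also conflict).

FIRST sets of the non-terminals at (or reachable through a nullable prefix from) the front of some alternative:
  FIRST(B) = { '-', 'a', ε }

Productions for Y:
  Y → B: FIRST = { '-', 'a', ε }
  Y → g g -: FIRST = { 'g' }
  Y → ε: FIRST = { ε }
Productions for B:
  B → ε: FIRST = { ε }
  B → a , -: FIRST = { 'a' }
  B → - - B: FIRST = { '-' }
  B → a: FIRST = { 'a' }

Conflict for Y: Y → B and Y → ε
  Overlap: { ε }
Conflict for B: B → a , - and B → a
  Overlap: { 'a' }

Answer: Yes. Y → B / Y → ε on { ε }; B → a ',' '-' / B → a on { 'a' }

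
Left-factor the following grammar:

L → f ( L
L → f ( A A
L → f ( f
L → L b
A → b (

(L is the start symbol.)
L → f ( L'
L' → L
L' → A A
L' → f
L → L b
A → b (

Left-factoring transforms A → αβ₁ | αβ₂ into A → αA' and A' → β₁ | β₂
(α is the longest common prefix among the alternatives). Repeat until
no nonterminal has two alternatives with a common prefix.

Round 1: L has alternatives sharing prefix 'f ('. Introduce L': L → f ( L'
  Add: L' → L
  Add: L' → A A
  Add: L' → f

No remaining common prefixes — done.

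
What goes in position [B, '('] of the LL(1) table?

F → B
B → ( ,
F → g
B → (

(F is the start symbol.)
B → ( ,, B → (

To find M[B, '('], we find productions for B where '(' is in the predict set (PREDICT(N → α) = (FIRST(α) \ {ε}) ∪ (FOLLOW(N) if α ⇒* ε)).

B → ( ,: PREDICT = { '(' }
  '(' is in predict set, so this production goes in M[B, '(']
B → (: PREDICT = { '(' }
  '(' is in predict set, so this production goes in M[B, '(']

M[B, '('] = B → ( ,, B → (  (a multiply-defined cell — the grammar is not LL(1))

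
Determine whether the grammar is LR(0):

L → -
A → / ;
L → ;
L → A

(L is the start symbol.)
Yes, the grammar is LR(0)

A grammar is LR(0) if no state in the canonical LR(0) collection has:
  - both a shift item (dot before a terminal) and a complete item (shift-reduce conflict), or
  - two or more complete items (reduce-reduce conflict; the accept item [L' → L .] counts as a complete item here).

Augment with L' → L and build the canonical LR(0) collection (I0 = CLOSURE({[L' → . L]}), then GOTO on every symbol after a dot until no new states appear). It has 7 states:
  I0: { [A → . / ;], [L → . -], [L → . ;], [L → . A], [L' → . L] }  — shift
  I1: { [L → - .] }  — reduce
  I2: { [A → / . ;] }  — shift
  I3: { [L → ; .] }  — reduce
  I4: { [L → A .] }  — reduce
  I5: { [L' → L .] }  — accept
  I6: { [A → / ; .] }  — reduce

Every state is either a pure shift/goto state or contains exactly one complete item and nothing to shift — no conflicts. The grammar is LR(0).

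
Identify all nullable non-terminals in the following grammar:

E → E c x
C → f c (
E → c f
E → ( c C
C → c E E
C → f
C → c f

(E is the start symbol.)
A non-terminal is nullable if it can derive ε (the empty string): either it has an ε-production, or it has a production whose right-hand side consists entirely of nullable non-terminals.

There are no ε-productions, so no non-terminal can derive ε.
No non-terminals are nullable.

Answer: None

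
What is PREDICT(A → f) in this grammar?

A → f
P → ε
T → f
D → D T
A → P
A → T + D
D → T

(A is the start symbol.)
{ 'f' }

PREDICT(A → f) = (FIRST(RHS) \ {ε}) ∪ (FOLLOW(A) if ε ∈ FIRST(RHS), i.e. RHS ⇒* ε)
FIRST(f) = { 'f' }
ε ∉ FIRST(f), so FOLLOW(A) is not added.
PREDICT(A → f) = { 'f' }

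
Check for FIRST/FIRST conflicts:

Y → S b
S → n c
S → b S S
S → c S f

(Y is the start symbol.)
A FIRST/FIRST conflict occurs when two productions N → α and N → β for the same non-terminal have FIRST(α) ∩ FIRST(β) ≠ ∅ (with ε ∈ FIRST of a nullable right-hand side, so two nullable alternatives also conflict).

Productions for S:
  S → n c: FIRST = { 'n' }
  S → b S S: FIRST = { 'b' }
  S → c S f: FIRST = { 'c' }
Y has only one production, so no FIRST/FIRST conflict is possible there.

All alternatives of each non-terminal have pairwise disjoint FIRST sets.

Answer: No FIRST/FIRST conflicts.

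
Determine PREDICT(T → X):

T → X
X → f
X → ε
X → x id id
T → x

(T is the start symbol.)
{ $, 'f', 'x' }

PREDICT(T → X) = (FIRST(RHS) \ {ε}) ∪ (FOLLOW(T) if ε ∈ FIRST(RHS), i.e. RHS ⇒* ε)
FIRST(X) = { 'f', 'x', ε }
FIRST(X) = { 'f', 'x', ε }
ε ∈ FIRST(X) (the right-hand side is nullable), so add FOLLOW(T) = { $ }
PREDICT(T → X) = { $, 'f', 'x' }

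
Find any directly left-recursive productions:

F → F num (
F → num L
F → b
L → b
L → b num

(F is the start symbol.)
Yes, F is left-recursive

Direct left recursion occurs when N → N α for some non-terminal N (the right-hand side begins with the left-hand side itself).

F → F num (: LEFT RECURSIVE (starts with F)
F → num L: starts with num
F → b: starts with b
L → b: starts with b
L → b num: starts with b

The grammar has direct left recursion on: F.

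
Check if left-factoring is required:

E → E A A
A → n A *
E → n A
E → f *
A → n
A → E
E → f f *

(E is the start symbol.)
Yes, E has productions with common prefix 'f'; A has productions with common prefix 'n'

Left-factoring is needed when two productions for the same non-terminal
share a common prefix on the right-hand side.

Productions for E:
  E → E A A
  E → n A
  E → f *
  E → f f *
Productions for A:
  A → n A *
  A → n
  A → E

Found common prefix 'f' in productions for E
Found common prefix 'n' in productions for A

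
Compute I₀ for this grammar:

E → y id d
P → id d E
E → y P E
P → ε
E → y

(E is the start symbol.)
{ [E → . y P E], [E → . y id d], [E → . y], [E' → . E] }

First, augment the grammar with E' → E
I₀ = CLOSURE({ [E' → . E] }):
  [E' → . E] has the dot before E: add [E → . y id d], [E → . y P E], [E → . y]
No further items can be added.

I₀ = { [E → . y P E], [E → . y id d], [E → . y], [E' → . E] }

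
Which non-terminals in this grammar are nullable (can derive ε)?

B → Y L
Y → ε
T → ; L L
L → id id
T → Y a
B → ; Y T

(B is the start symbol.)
A non-terminal is nullable if it can derive ε (the empty string): either it has an ε-production, or it has a production whose right-hand side consists entirely of nullable non-terminals.

ε-productions: Y → ε
So Y is immediately nullable.
No further non-terminal can be added: every production for the remaining non-terminals contains a terminal or a non-nullable non-terminal.
Nullable = { 'Y' }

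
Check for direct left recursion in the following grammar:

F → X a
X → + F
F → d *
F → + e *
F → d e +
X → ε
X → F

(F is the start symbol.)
No direct left recursion

F → X a: starts with X
X → + F: starts with '+'
F → d *: starts with d
F → + e *: starts with '+'
F → d e +: starts with d
X → ε: starts with ε
X → F: starts with F

No direct left recursion found.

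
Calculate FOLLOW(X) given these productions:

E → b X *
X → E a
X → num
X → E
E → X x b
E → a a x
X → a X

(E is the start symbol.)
In E → b X *: X is followed by '*', add FIRST('*') \ {ε} = { '*' }
In E → X x b: X is followed by x b, add FIRST(x b) \ {ε} = { 'x' }
In X → a X: X is at the end; this adds FOLLOW(X) to itself — nothing new

Taking the union: FOLLOW(X) = { '*', 'x' }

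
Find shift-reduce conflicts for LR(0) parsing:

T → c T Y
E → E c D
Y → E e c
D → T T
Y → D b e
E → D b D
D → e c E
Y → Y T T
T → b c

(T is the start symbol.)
Yes — I8: [T → c T Y .] vs [T → . b c]; I12: [D → e c E .] vs [E → E . c D]; I23: [Y → D b e .] vs [D → e . c E]

A shift-reduce conflict occurs when an LR(0) state has both:
  - a complete (reduce) item [A → α .] (dot at the end), and
  - a shift item [B → β . c γ] (dot before a terminal).

Augment with T' → T and build the canonical LR(0) collection (I0 = CLOSURE({[T' → . T]}), then GOTO on every symbol after a dot until no new states appear). It has 25 states:
  I0: { [T → . b c], [T → . c T Y], [T' → . T] }  — shift
  I1: { [T' → T .] }  — accept
  I2: { [T → b . c] }  — shift
  I3: { [T → . b c], [T → . c T Y], [T → c . T Y] }  — shift
  I4: { [D → . T T], [D → . e c E], [E → . D b D], [E → . E c D], [T → . b c], [T → . c T Y], [T → c T . Y], [Y → . D b e], [Y → . E e c], [Y → . Y T T] }  — shift
  I5: { [E → D . b D], [Y → D . b e] }  — shift
  I6: { [E → E . c D], [Y → E . e c] }  — shift
  I7: { [D → T . T], [T → . b c], [T → . c T Y] }  — shift
  I8: { [T → . b c], [T → . c T Y], [T → c T Y .], [Y → Y . T T] }  — shift, reduce
  I9: { [D → e . c E] }  — shift
  I10: { [D → . T T], [D → . e c E], [D → e c . E], [E → . D b D], [E → . E c D], [T → . b c], [T → . c T Y] }  — shift
  I11: { [E → D . b D] }  — shift
  I12: { [D → e c E .], [E → E . c D] }  — shift, reduce
  I13: { [D → . T T], [D → . e c E], [E → E c . D], [T → . b c], [T → . c T Y] }  — shift
  I14: { [E → E c D .] }  — reduce
  I15: { [D → . T T], [D → . e c E], [E → D b . D], [T → . b c], [T → . c T Y] }  — shift
  I16: { [E → D b D .] }  — reduce
  I17: { [T → . b c], [T → . c T Y], [Y → Y T . T] }  — shift
  I18: { [Y → Y T T .] }  — reduce
  I19: { [D → T T .] }  — reduce
  I20: { [Y → E e . c] }  — shift
  I21: { [Y → E e c .] }  — reduce
  I22: { [D → . T T], [D → . e c E], [E → D b . D], [T → . b c], [T → . c T Y], [Y → D b . e] }  — shift
  I23: { [D → e . c E], [Y → D b e .] }  — shift, reduce
  I24: { [T → b c .] }  — reduce

I8 contains reduce item [T → c T Y .] and shift items [T → . b c], [T → . c T Y] — shift-reduce conflict.
I12 contains reduce item [D → e c E .] and shift item [E → E . c D] — shift-reduce conflict.
I23 contains reduce item [Y → D b e .] and shift item [D → e . c E] — shift-reduce conflict.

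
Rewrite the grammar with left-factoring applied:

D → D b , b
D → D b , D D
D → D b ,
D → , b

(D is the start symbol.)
D → D b , D'
D' → b
D' → D D
D' → ε
D → , b

Left-factoring transforms A → αβ₁ | αβ₂ into A → αA' and A' → β₁ | β₂
(α is the longest common prefix among the alternatives). Repeat until
no nonterminal has two alternatives with a common prefix.

Round 1: D has alternatives sharing prefix 'D b ,'. Introduce D': D → D b , D'
  Add: D' → b
  Add: D' → D D
  Add: D' → ε

No remaining common prefixes — done.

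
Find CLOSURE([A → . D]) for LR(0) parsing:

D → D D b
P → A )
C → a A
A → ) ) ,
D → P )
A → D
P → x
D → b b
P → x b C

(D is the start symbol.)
{ [A → . ) ) ,], [A → . D], [D → . D D b], [D → . P )], [D → . b b], [P → . A )], [P → . x b C], [P → . x] }

Start with: [A → . D]
  [A → . D] has the dot before D: add [D → . D D b], [D → . P )], [D → . b b]
  [D → . P )] has the dot before P: add [P → . A )], [P → . x], [P → . x b C]
  [P → . A )] has the dot before A: add [A → . ) ) ,]
No further items can be added.

CLOSURE = { [A → . ) ) ,], [A → . D], [D → . D D b], [D → . P )], [D → . b b], [P → . A )], [P → . x b C], [P → . x] }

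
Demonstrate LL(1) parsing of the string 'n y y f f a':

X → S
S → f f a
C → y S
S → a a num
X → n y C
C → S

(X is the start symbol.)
LL(1) parsing maintains a stack (initially the start symbol over $) and the input. At each step: if the stack top is a terminal, match it against the current input token; if it is a non-terminal N, replace it with the RHS of M[N, lookahead] (the unique production whose predict set contains the lookahead).

Stack is shown with the top on the left.

Stack    Input          Action
------------------------------
X $      n y y f f a $  output X → n y C
n y C $  n y y f f a $  match 'n'
y C $    y y f f a $    match 'y'
C $      y f f a $      output C → y S
y S $    y f f a $      match 'y'
S $      f f a $        output S → f f a
f f a $  f f a $        match 'f'
f a $    f a $          match 'f'
a $      a $            match 'a'
$        $              accept

The string is accepted.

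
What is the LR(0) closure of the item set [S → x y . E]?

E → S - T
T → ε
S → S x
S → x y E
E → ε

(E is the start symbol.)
{ [E → . S - T], [E → .], [S → . S x], [S → . x y E], [S → x y . E] }

To compute CLOSURE, for each item [A → α.Bβ] where B is a non-terminal, add [B → .γ] for all productions B → γ; repeat for the newly added items until nothing changes.

Start with: [S → x y . E]
  [S → x y . E] has the dot before E: add [E → . S - T], [E → .]
  [E → . S - T] has the dot before S: add [S → . S x], [S → . x y E]
No further items can be added.

CLOSURE = { [E → . S - T], [E → .], [S → . S x], [S → . x y E], [S → x y . E] }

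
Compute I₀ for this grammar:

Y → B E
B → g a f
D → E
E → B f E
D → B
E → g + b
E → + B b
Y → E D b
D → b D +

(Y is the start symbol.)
{ [B → . g a f], [E → . + B b], [E → . B f E], [E → . g + b], [Y → . B E], [Y → . E D b], [Y' → . Y] }

First, augment the grammar with Y' → Y
I₀ = CLOSURE({ [Y' → . Y] }):
  [Y' → . Y] has the dot before Y: add [Y → . B E], [Y → . E D b]
  [Y → . B E] has the dot before B: add [B → . g a f]
  [Y → . E D b] has the dot before E: add [E → . B f E], [E → . g + b], [E → . + B b]
No further items can be added.

I₀ = { [B → . g a f], [E → . + B b], [E → . B f E], [E → . g + b], [Y → . B E], [Y → . E D b], [Y' → . Y] }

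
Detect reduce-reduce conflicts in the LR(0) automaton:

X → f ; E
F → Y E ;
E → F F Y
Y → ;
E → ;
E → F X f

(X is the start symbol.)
A reduce-reduce conflict occurs when an LR(0) state has two complete items [A → α .] and [B → β .] — both call for a reduction, and with no lookahead the parser cannot choose between them.

Augment with X' → X and build the canonical LR(0) collection (I0 = CLOSURE({[X' → . X]}), then GOTO on every symbol after a dot until no new states appear). It has 15 states:
  I0: { [X → . f ; E], [X' → . X] }  — shift
  I1: { [X' → X .] }  — accept
  I2: { [X → f . ; E] }  — shift
  I3: { [E → . ;], [E → . F F Y], [E → . F X f], [F → . Y E ;], [X → f ; . E], [Y → . ;] }  — shift
  I4: { [E → ; .], [Y → ; .] }  — 2 reduces
  I5: { [X → f ; E .] }  — reduce
  I6: { [E → F . F Y], [E → F . X f], [F → . Y E ;], [X → . f ; E], [Y → . ;] }  — shift
  I7: { [E → . ;], [E → . F F Y], [E → . F X f], [F → . Y E ;], [F → Y . E ;], [Y → . ;] }  — shift
  I8: { [F → Y E . ;] }  — shift
  I9: { [F → Y E ; .] }  — reduce
  I10: { [Y → ; .] }  — reduce
  I11: { [E → F F . Y], [Y → . ;] }  — shift
  I12: { [E → F X . f] }  — shift
  I13: { [E → F X f .] }  — reduce
  I14: { [E → F F Y .] }  — reduce

I4 contains complete items [E → ; .], [Y → ; .] — reduce-reduce conflict.

Answer: Yes — I4: [E → ; .] vs [Y → ; .]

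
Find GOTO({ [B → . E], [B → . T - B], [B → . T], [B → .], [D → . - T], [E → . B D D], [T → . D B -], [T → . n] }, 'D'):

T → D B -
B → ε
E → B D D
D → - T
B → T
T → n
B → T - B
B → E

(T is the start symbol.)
GOTO(I, 'D') = CLOSURE({ [A → αX.β] : [A → α.Xβ] ∈ I, X = 'D' })

Items with dot before 'D', with the dot advanced:
  [T → . D B -] → [T → D . B -]
Closure of the advanced items:
  [T → D . B -] has the dot before B: add [B → .], [B → . T], [B → . T - B], [B → . E]
  [B → . T] has the dot before T: add [T → . D B -], [T → . n]
  [B → . E] has the dot before E: add [E → . B D D]
  [T → . D B -] has the dot before D: add [D → . - T]

GOTO = { [B → . E], [B → . T - B], [B → . T], [B → .], [D → . - T], [E → . B D D], [T → . D B -], [T → . n], [T → D . B -] }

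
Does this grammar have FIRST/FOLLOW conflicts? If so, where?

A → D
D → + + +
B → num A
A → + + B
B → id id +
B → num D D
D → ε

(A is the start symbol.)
A FIRST/FOLLOW conflict occurs when a non-terminal N has a nullable alternative N → β (β ⇒* ε) and another alternative N → α with FIRST(α) ∩ FOLLOW(N) ≠ ∅: on such a lookahead the parser cannot decide between expanding α and letting N vanish via β.

Nullable non-terminals: A, D.
FIRST sets used below: FIRST(D) = { '+', ε }

A: nullable alternative(s) A → D; FOLLOW(A) = { $ }
  A → D: FIRST \ {ε} = { '+' } — this is the only nullable alternative, skip
  A → + + B: FIRST \ {ε} = { '+' } — disjoint from FOLLOW(A)

D: nullable alternative(s) D → ε; FOLLOW(D) = { $, '+' }
  D → + + +: FIRST \ {ε} = { '+' } — overlaps FOLLOW(D) on { '+' }: CONFLICT
  D → ε: FIRST \ {ε} = { } — this is the only nullable alternative, skip

B has no nullable alternative, so no FIRST/FOLLOW check is needed there.

So the grammar has 1 FIRST/FOLLOW conflict (marked CONFLICT above).

Answer: Yes. D → '+' '+' '+' with FOLLOW(D) on { '+' }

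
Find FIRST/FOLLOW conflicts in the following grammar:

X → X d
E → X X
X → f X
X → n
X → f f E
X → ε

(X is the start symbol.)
Yes. X → X d with FOLLOW(X) on { 'd', 'f', 'n' }; X → f X with FOLLOW(X) on { 'f' }; X → n with FOLLOW(X) on { 'n' }; X → f f E with FOLLOW(X) on { 'f' }

A FIRST/FOLLOW conflict occurs when a non-terminal N has a nullable alternative N → β (β ⇒* ε) and another alternative N → α with FIRST(α) ∩ FOLLOW(N) ≠ ∅: on such a lookahead the parser cannot decide between expanding α and letting N vanish via β.

Nullable non-terminals: E, X.
FIRST sets used below: FIRST(X) = { 'd', 'f', 'n', ε }
E has a nullable alternative but only one production, so nothing to check.

X: nullable alternative(s) X → ε; FOLLOW(X) = { $, 'd', 'f', 'n' }
  X → X d: FIRST \ {ε} = { 'd', 'f', 'n' } — overlaps FOLLOW(X) on { 'd', 'f', 'n' }: CONFLICT
  X → f X: FIRST \ {ε} = { 'f' } — overlaps FOLLOW(X) on { 'f' }: CONFLICT
  X → n: FIRST \ {ε} = { 'n' } — overlaps FOLLOW(X) on { 'n' }: CONFLICT
  X → f f E: FIRST \ {ε} = { 'f' } — overlaps FOLLOW(X) on { 'f' }: CONFLICT
  X → ε: FIRST \ {ε} = { } — this is the only nullable alternative, skip

So the grammar has 4 FIRST/FOLLOW conflicts (marked CONFLICT above).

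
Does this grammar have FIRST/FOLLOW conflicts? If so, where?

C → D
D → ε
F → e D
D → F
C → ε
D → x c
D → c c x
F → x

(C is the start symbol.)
A FIRST/FOLLOW conflict occurs when a non-terminal N has a nullable alternative N → β (β ⇒* ε) and another alternative N → α with FIRST(α) ∩ FOLLOW(N) ≠ ∅: on such a lookahead the parser cannot decide between expanding α and letting N vanish via β.

Nullable non-terminals: C, D.
FIRST sets used below: FIRST(D) = { 'c', 'e', 'x', ε }, FIRST(F) = { 'e', 'x' }

C: nullable alternative(s) C → D, C → ε; FOLLOW(C) = { $ }
  C → D: FIRST \ {ε} = { 'c', 'e', 'x' } — disjoint from FOLLOW(C)
  C → ε: FIRST \ {ε} = { } — disjoint from FOLLOW(C)

D: nullable alternative(s) D → ε; FOLLOW(D) = { $ }
  D → ε: FIRST \ {ε} = { } — this is the only nullable alternative, skip
  D → F: FIRST \ {ε} = { 'e', 'x' } — disjoint from FOLLOW(D)
  D → x c: FIRST \ {ε} = { 'x' } — disjoint from FOLLOW(D)
  D → c c x: FIRST \ {ε} = { 'c' } — disjoint from FOLLOW(D)

F has no nullable alternative, so no FIRST/FOLLOW check is needed there.

No FIRST/FOLLOW conflicts found.

Answer: No FIRST/FOLLOW conflicts.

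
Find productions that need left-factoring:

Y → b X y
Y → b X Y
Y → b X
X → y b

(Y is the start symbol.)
Yes, Y has productions with common prefix 'b X'

Left-factoring is needed when two productions for the same non-terminal
share a common prefix on the right-hand side.

Productions for Y:
  Y → b X y
  Y → b X Y
  Y → b X

Found common prefix 'b X' in productions for Y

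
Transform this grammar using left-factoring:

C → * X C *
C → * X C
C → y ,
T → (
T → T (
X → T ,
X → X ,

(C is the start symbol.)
C → * X C C'
C' → *
C' → ε
C → y ,
T → (
T → T (
X → T ,
X → X ,

Left-factoring transforms A → αβ₁ | αβ₂ into A → αA' and A' → β₁ | β₂
(α is the longest common prefix among the alternatives). Repeat until
no nonterminal has two alternatives with a common prefix.

Round 1: C has alternatives sharing prefix '* X C'. Introduce C': C → * X C C'
  Add: C' → *
  Add: C' → ε

No remaining common prefixes — done.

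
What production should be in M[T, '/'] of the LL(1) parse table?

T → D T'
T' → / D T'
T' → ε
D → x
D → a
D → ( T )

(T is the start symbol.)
Empty (error entry)

To find M[T, '/'], we find productions for T where '/' is in the predict set (PREDICT(N → α) = (FIRST(α) \ {ε}) ∪ (FOLLOW(N) if α ⇒* ε)).

Relevant sets:
  FIRST(D) = { '(', 'a', 'x' }

T → D T': PREDICT = { '(', 'a', 'x' }

M[T, '/'] is empty (no production applies)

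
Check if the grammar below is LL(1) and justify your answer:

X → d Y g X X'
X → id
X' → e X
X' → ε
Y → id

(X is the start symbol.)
Relevant sets:
  FOLLOW(X') = { $, 'e' }

For X:
  PREDICT(X → d Y g X X') = { 'd' }
  PREDICT(X → id) = { 'id' }
For X':
  PREDICT(X' → e X) = { 'e' }
  PREDICT(X' → ε) = { $, 'e' }
Y has a single production, so nothing to check there.

Conflict found: Predict set conflict for X': { 'e' }
The grammar is NOT LL(1).

Answer: No. Predict set conflict for X': { 'e' }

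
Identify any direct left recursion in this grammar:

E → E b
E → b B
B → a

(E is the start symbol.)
Direct left recursion occurs when N → N α for some non-terminal N (the right-hand side begins with the left-hand side itself).

E → E b: LEFT RECURSIVE (starts with E)
E → b B: starts with b
B → a: starts with a

The grammar has direct left recursion on: E.

Answer: Yes, E is left-recursive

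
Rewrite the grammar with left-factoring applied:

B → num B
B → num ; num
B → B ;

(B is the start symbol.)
B → num B'
B' → B
B' → ; num
B → B ;

Left-factoring transforms A → αβ₁ | αβ₂ into A → αA' and A' → β₁ | β₂
(α is the longest common prefix among the alternatives). Repeat until
no nonterminal has two alternatives with a common prefix.

Round 1: B has alternatives sharing prefix 'num'. Introduce B': B → num B'
  Add: B' → B
  Add: B' → ; num

No remaining common prefixes — done.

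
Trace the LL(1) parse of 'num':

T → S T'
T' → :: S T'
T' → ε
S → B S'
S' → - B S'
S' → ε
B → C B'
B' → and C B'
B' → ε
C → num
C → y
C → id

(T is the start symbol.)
LL(1) parsing maintains a stack (initially the start symbol over $) and the input. At each step: if the stack top is a terminal, match it against the current input token; if it is a non-terminal N, replace it with the RHS of M[N, lookahead] (the unique production whose predict set contains the lookahead).

Stack is shown with the top on the left.

Stack           Input  Action
-----------------------------
T $             num $  output T → S T'
S T' $          num $  output S → B S'
B S' T' $       num $  output B → C B'
C B' S' T' $    num $  output C → num
num B' S' T' $  num $  match 'num'
B' S' T' $      $      output B' → ε
S' T' $         $      output S' → ε
T' $            $      output T' → ε
$               $      accept

The string is accepted.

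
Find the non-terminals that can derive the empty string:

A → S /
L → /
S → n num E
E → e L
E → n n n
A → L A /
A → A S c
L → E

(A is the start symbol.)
A non-terminal is nullable if it can derive ε (the empty string): either it has an ε-production, or it has a production whose right-hand side consists entirely of nullable non-terminals.

There are no ε-productions, so no non-terminal can derive ε.
No non-terminals are nullable.

Answer: None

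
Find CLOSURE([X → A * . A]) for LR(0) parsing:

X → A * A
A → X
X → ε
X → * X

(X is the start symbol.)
Start with: [X → A * . A]
  [X → A * . A] has the dot before A: add [A → . X]
  [A → . X] has the dot before X: add [X → . A * A], [X → .], [X → . * X]
No further items can be added.

CLOSURE = { [A → . X], [X → . * X], [X → . A * A], [X → .], [X → A * . A] }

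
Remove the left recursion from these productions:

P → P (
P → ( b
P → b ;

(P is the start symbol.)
P is directly left-recursive. The standard transformation for
  A → A α₁ | ... | A α_m | β₁ | ... | β_n
is
  A  → β₁ A' | ... | β_n A'
  A' → α₁ A' | ... | α_m A' | ε

P → ( b becomes P → ( b P'
P → b ; becomes P → b ; P'
P → P ( becomes P' → ( P'
Add P' → ε

Resulting grammar:
P → ( b P'
P → b ; P'
P' → ( P'
P' → ε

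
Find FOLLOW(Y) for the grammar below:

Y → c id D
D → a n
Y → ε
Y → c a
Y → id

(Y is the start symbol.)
Y is the start symbol, so $ ∈ FOLLOW(Y).
Y does not occur on any right-hand side.

Taking the union: FOLLOW(Y) = { $ }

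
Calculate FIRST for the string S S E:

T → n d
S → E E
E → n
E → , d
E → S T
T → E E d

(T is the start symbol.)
FIRST sets of the non-terminals involved (from the grammar, by fixed-point iteration):
  FIRST(S) = { ',', 'n' }

To compute FIRST(S S E), process the symbols left to right:
Symbol S is a non-terminal. Add FIRST(S) \ {ε} = { ',', 'n' }
S is not nullable (ε ∉ FIRST(S)), so stop here.
FIRST(S S E) = { ',', 'n' }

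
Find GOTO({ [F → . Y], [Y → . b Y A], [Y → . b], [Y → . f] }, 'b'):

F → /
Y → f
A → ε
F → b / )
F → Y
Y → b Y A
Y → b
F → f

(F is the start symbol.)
{ [Y → . b Y A], [Y → . b], [Y → . f], [Y → b . Y A], [Y → b .] }

GOTO(I, 'b') = CLOSURE({ [A → αX.β] : [A → α.Xβ] ∈ I, X = 'b' })

Items with dot before 'b', with the dot advanced:
  [Y → . b] → [Y → b .]
  [Y → . b Y A] → [Y → b . Y A]
Closure of the advanced items:
  [Y → b . Y A] has the dot before Y: add [Y → . f], [Y → . b Y A], [Y → . b]

GOTO = { [Y → . b Y A], [Y → . b], [Y → . f], [Y → b . Y A], [Y → b .] }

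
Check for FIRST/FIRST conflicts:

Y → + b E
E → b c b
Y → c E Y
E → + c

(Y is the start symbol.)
Productions for Y:
  Y → + b E: FIRST = { '+' }
  Y → c E Y: FIRST = { 'c' }
Productions for E:
  E → b c b: FIRST = { 'b' }
  E → + c: FIRST = { '+' }

All alternatives of each non-terminal have pairwise disjoint FIRST sets.

Answer: No FIRST/FIRST conflicts.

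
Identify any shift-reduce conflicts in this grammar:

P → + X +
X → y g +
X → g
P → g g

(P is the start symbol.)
Augment with P' → P and build the canonical LR(0) collection (I0 = CLOSURE({[P' → . P]}), then GOTO on every symbol after a dot until no new states appear). It has 11 states:
  I0: { [P → . + X +], [P → . g g], [P' → . P] }  — shift
  I1: { [P → + . X +], [X → . g], [X → . y g +] }  — shift
  I2: { [P' → P .] }  — accept
  I3: { [P → g . g] }  — shift
  I4: { [P → g g .] }  — reduce
  I5: { [P → + X . +] }  — shift
  I6: { [X → g .] }  — reduce
  I7: { [X → y . g +] }  — shift
  I8: { [X → y g . +] }  — shift
  I9: { [X → y g + .] }  — reduce
  I10: { [P → + X + .] }  — reduce

No state contains both a complete item and a shift item.

Answer: No shift-reduce conflicts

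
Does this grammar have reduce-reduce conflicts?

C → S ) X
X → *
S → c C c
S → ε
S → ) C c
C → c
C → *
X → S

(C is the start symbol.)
Augment with C' → C and build the canonical LR(0) collection (I0 = CLOSURE({[C' → . C]}), then GOTO on every symbol after a dot until no new states appear). It has 15 states:
  I0: { [C → . *], [C → . S ) X], [C → . c], [C' → . C], [S → . ) C c], [S → . c C c], [S → .] }  — shift, reduce
  I1: { [C → . *], [C → . S ) X], [C → . c], [S → ) . C c], [S → . ) C c], [S → . c C c], [S → .] }  — shift, reduce
  I2: { [C → * .] }  — reduce
  I3: { [C' → C .] }  — accept
  I4: { [C → S . ) X] }  — shift
  I5: { [C → . *], [C → . S ) X], [C → . c], [C → c .], [S → . ) C c], [S → . c C c], [S → .], [S → c . C c] }  — shift, 2 reduces
  I6: { [S → c C . c] }  — shift
  I7: { [S → c C c .] }  — reduce
  I8: { [C → S ) . X], [S → . ) C c], [S → . c C c], [S → .], [X → . *], [X → . S] }  — shift, reduce
  I9: { [X → * .] }  — reduce
  I10: { [X → S .] }  — reduce
  I11: { [C → S ) X .] }  — reduce
  I12: { [C → . *], [C → . S ) X], [C → . c], [S → . ) C c], [S → . c C c], [S → .], [S → c . C c] }  — shift, reduce
  I13: { [S → ) C . c] }  — shift
  I14: { [S → ) C c .] }  — reduce

I5 contains complete items [C → c .], [S → .] — reduce-reduce conflict.

Answer: Yes — I5: [C → c .] vs [S → .]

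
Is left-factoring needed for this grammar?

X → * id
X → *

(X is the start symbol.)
Yes, X has productions with common prefix '*'

Left-factoring is needed when two productions for the same non-terminal
share a common prefix on the right-hand side.

Productions for X:
  X → * id
  X → *

Found common prefix '*' in productions for X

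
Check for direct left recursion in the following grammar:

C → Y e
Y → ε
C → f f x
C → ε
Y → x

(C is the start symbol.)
No direct left recursion

Direct left recursion occurs when N → N α for some non-terminal N (the right-hand side begins with the left-hand side itself).

C → Y e: starts with Y
Y → ε: starts with ε
C → f f x: starts with f
C → ε: starts with ε
Y → x: starts with x

No direct left recursion found.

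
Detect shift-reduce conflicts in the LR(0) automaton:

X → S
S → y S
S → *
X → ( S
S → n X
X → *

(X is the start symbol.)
No shift-reduce conflicts

Augment with X' → X and build the canonical LR(0) collection (I0 = CLOSURE({[X' → . X]}), then GOTO on every symbol after a dot until no new states appear). It has 11 states:
  I0: { [S → . *], [S → . n X], [S → . y S], [X → . ( S], [X → . *], [X → . S], [X' → . X] }  — shift
  I1: { [S → . *], [S → . n X], [S → . y S], [X → ( . S] }  — shift
  I2: { [S → * .], [X → * .] }  — 2 reduces
  I3: { [X → S .] }  — reduce
  I4: { [X' → X .] }  — accept
  I5: { [S → . *], [S → . n X], [S → . y S], [S → n . X], [X → . ( S], [X → . *], [X → . S] }  — shift
  I6: { [S → . *], [S → . n X], [S → . y S], [S → y . S] }  — shift
  I7: { [S → * .] }  — reduce
  I8: { [S → y S .] }  — reduce
  I9: { [S → n X .] }  — reduce
  I10: { [X → ( S .] }  — reduce

No state contains both a complete item and a shift item.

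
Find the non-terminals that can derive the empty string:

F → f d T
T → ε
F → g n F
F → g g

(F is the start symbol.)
{ 'T' }

ε-productions: T → ε
So T is immediately nullable.
No further non-terminal can be added: every production for the remaining non-terminals contains a terminal or a non-nullable non-terminal.
Nullable = { 'T' }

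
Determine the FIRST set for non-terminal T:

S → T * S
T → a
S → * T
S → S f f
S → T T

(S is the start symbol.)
To compute FIRST(T), examine every production with T on the left-hand side, reading each right-hand side left to right until a non-nullable symbol is reached.

From T → a:
  - a is a terminal: add 'a' and stop

Collecting: FIRST(T) = { 'a' }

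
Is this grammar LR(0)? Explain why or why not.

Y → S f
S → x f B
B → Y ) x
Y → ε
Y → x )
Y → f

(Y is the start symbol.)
Augment with Y' → Y and build the canonical LR(0) collection (I0 = CLOSURE({[Y' → . Y]}), then GOTO on every symbol after a dot until no new states appear). It has 12 states:
  I0: { [S → . x f B], [Y → . S f], [Y → . f], [Y → . x )], [Y → .], [Y' → . Y] }  — shift, reduce
  I1: { [Y → S . f] }  — shift
  I2: { [Y' → Y .] }  — accept
  I3: { [Y → f .] }  — reduce
  I4: { [S → x . f B], [Y → x . )] }  — shift
  I5: { [Y → x ) .] }  — reduce
  I6: { [B → . Y ) x], [S → . x f B], [S → x f . B], [Y → . S f], [Y → . f], [Y → . x )], [Y → .] }  — shift, reduce
  I7: { [S → x f B .] }  — reduce
  I8: { [B → Y . ) x] }  — shift
  I9: { [B → Y ) . x] }  — shift
  I10: { [B → Y ) x .] }  — reduce
  I11: { [Y → S f .] }  — reduce

Conflict in state I0:
  Shift-reduce conflict between [Y → .] and [S → . x f B]
So the grammar is NOT LR(0).

Answer: No. Shift-reduce conflict between [Y → .] and [S → . x f B]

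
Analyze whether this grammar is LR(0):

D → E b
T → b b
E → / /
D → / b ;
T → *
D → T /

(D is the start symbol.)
A grammar is LR(0) if no state in the canonical LR(0) collection has:
  - both a shift item (dot before a terminal) and a complete item (shift-reduce conflict), or
  - two or more complete items (reduce-reduce conflict; the accept item [D' → D .] counts as a complete item here).

Augment with D' → D and build the canonical LR(0) collection (I0 = CLOSURE({[D' → . D]}), then GOTO on every symbol after a dot until no new states appear). It has 13 states:
  I0: { [D → . / b ;], [D → . E b], [D → . T /], [D' → . D], [E → . / /], [T → . *], [T → . b b] }  — shift
  I1: { [T → * .] }  — reduce
  I2: { [D → / . b ;], [E → / . /] }  — shift
  I3: { [D' → D .] }  — accept
  I4: { [D → E . b] }  — shift
  I5: { [D → T . /] }  — shift
  I6: { [T → b . b] }  — shift
  I7: { [T → b b .] }  — reduce
  I8: { [D → T / .] }  — reduce
  I9: { [D → E b .] }  — reduce
  I10: { [E → / / .] }  — reduce
  I11: { [D → / b . ;] }  — shift
  I12: { [D → / b ; .] }  — reduce

Every state is either a pure shift/goto state or contains exactly one complete item and nothing to shift — no conflicts. The grammar is LR(0).

Answer: Yes, the grammar is LR(0)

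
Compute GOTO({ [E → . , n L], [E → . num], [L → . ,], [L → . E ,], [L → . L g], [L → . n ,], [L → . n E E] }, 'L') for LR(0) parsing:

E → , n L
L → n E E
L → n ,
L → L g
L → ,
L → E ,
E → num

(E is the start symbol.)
{ [L → L . g] }

GOTO(I, 'L') = CLOSURE({ [A → αX.β] : [A → α.Xβ] ∈ I, X = 'L' })

Items with dot before 'L', with the dot advanced:
  [L → . L g] → [L → L . g]
Closure adds nothing (no advanced item has the dot before a non-terminal).

GOTO = { [L → L . g] }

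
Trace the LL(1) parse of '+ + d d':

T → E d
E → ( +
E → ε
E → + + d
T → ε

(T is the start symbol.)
Stack is shown with the top on the left.

Stack      Input      Action
----------------------------
T $        + + d d $  output T → E d
E d $      + + d d $  output E → + + d
+ + d d $  + + d d $  match '+'
+ d d $    + d d $    match '+'
d d $      d d $      match 'd'
d $        d $        match 'd'
$          $          accept

The string is accepted.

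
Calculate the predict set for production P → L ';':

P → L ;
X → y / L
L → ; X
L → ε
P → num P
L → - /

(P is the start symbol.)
{ '-', ';' }

PREDICT(P → L ';') = (FIRST(RHS) \ {ε}) ∪ (FOLLOW(P) if ε ∈ FIRST(RHS), i.e. RHS ⇒* ε)
FIRST(L) = { '-', ';', ε }
FIRST(L ';') = { '-', ';' }
ε ∉ FIRST(L ';'), so FOLLOW(P) is not added.
PREDICT(P → L ';') = { '-', ';' }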